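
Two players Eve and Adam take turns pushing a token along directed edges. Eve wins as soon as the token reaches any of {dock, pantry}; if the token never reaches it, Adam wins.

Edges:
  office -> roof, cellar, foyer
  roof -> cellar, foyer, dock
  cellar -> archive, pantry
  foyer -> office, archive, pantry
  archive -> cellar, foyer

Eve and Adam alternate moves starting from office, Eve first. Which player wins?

Eve

Track states (vertex, player-to-move).
A0 = {(dock,Eve), (dock,Adam), (pantry,Eve), (pantry,Adam)}
A1: add {(roof,Eve), (cellar,Eve), (foyer,Eve)}.
A2: add {(office,Adam), (roof,Adam), (archive,Adam)}.
A3: add {(office,Eve)}.
(office,Eve) ∈ A3 ⇒ Eve forces the target.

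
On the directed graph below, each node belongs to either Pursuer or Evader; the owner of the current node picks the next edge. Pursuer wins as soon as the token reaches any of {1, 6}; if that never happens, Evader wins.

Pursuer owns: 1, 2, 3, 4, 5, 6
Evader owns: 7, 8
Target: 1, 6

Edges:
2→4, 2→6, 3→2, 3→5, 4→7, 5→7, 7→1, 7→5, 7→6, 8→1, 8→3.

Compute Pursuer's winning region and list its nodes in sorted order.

A0 = {1, 6}
A1: add {2} — 2 (Pursuer) has 2→6.
A2: add {3} — 3 (Pursuer) has 3→2.
A3: add {8} — 8 (Evader): all of {1, 3} already in.
A4 = A3; e.g. 4 (Pursuer) has no edge into A3. Fixed point.
Pursuer's winning region = {1, 2, 3, 6, 8}.

1, 2, 3, 6, 8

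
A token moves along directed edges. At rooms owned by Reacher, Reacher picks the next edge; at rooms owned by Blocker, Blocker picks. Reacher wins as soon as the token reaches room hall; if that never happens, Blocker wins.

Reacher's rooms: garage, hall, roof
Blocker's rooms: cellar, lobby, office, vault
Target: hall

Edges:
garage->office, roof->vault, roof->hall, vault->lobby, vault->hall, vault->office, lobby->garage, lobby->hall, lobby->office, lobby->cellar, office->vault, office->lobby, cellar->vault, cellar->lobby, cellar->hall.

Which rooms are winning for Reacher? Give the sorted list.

A0 = {hall}
A1: add {roof} — roof (Reacher) has roof→hall.
A2 = A1; e.g. garage (Reacher) has no edge into A1. Fixed point.
Reacher's winning region = {hall, roof}.

hall, roof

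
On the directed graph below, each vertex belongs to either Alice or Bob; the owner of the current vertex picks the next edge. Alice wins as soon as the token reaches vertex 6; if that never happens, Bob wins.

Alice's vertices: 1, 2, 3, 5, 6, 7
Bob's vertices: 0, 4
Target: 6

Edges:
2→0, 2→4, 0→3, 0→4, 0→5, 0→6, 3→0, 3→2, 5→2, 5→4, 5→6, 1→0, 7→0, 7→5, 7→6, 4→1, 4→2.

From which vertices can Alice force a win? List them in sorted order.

A0 = {6}
A1: add {5, 7} — 5 (Alice) has 5→6; 7 (Alice) has 7→6.
A2 = A1; e.g. 0 (Bob) can still go to 3. Fixed point.
Alice's winning region = {5, 6, 7}.

5, 6, 7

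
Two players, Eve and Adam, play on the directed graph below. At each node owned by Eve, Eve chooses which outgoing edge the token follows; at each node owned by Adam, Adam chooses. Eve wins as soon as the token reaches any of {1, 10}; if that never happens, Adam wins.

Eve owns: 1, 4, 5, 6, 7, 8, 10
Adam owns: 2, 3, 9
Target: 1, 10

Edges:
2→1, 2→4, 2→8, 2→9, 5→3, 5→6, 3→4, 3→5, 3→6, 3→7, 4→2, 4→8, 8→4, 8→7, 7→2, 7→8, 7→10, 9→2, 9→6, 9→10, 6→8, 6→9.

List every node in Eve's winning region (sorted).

1, 3, 4, 5, 6, 7, 8, 10

A0 = {1, 10}
A1: add {7} — 7 (Eve) has 7→10.
A2: add {8} — 8 (Eve) has 8→7.
A3: add {4, 6} — 4 (Eve) has 4→8; 6 (Eve) has 6→8.
A4: add {5} — 5 (Eve) has 5→6.
A5: add {3} — 3 (Adam): all of {4, 5, 6, 7} already in.
A6 = A5; e.g. 2 (Adam) can still go to 9. Fixed point.
Eve's winning region = {1, 3, 4, 5, 6, 7, 8, 10}.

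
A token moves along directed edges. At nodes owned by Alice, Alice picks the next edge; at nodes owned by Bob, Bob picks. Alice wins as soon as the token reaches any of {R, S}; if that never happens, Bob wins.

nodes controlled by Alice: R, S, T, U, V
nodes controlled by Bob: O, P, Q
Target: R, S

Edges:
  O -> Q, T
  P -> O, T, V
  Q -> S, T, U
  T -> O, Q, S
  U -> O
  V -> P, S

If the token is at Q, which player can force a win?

A0 = {R, S}
A1: add {T, V} — T (Alice) has T→S; V (Alice) has V→S.
A2 = A1; e.g. O (Bob) can still go to Q. Fixed point.
Q never enters the attractor, so Bob can avoid the target forever.

Bob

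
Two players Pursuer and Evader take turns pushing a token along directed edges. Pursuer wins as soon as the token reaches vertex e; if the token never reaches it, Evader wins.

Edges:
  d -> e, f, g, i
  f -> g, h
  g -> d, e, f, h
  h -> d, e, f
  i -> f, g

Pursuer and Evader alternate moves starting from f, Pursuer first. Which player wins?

Evader

Track states (vertex, player-to-move).
A0 = {(e,Pursuer), (e,Evader)}
A1: add {(d,Pursuer), (g,Pursuer), (h,Pursuer)}.
A2: add {(f,Evader)}.
A3: add {(i,Pursuer)}.
A4 = A3; e.g. (d,Evader) stays out. (f,Pursuer) never enters ⇒ Evader avoids the target.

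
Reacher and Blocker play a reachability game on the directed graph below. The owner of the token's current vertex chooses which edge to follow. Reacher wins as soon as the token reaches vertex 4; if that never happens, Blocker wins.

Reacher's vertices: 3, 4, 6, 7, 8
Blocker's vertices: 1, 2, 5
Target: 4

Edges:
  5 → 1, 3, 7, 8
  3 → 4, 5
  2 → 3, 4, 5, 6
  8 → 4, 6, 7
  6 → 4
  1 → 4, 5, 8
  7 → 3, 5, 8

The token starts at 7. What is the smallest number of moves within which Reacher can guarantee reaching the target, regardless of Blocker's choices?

2

A0 = {4}
A1: add {3, 6, 8} — 3 (Reacher) has 3→4; 6 (Reacher) has 6→4; 8 (Reacher) has 8→4.
A2: add {7} — 7 (Reacher) has 7→3.
A3 = A2; e.g. 1 (Blocker) can still go to 5. Fixed point.
7 enters the attractor at level 2, so Reacher can force the target in 2 moves from there.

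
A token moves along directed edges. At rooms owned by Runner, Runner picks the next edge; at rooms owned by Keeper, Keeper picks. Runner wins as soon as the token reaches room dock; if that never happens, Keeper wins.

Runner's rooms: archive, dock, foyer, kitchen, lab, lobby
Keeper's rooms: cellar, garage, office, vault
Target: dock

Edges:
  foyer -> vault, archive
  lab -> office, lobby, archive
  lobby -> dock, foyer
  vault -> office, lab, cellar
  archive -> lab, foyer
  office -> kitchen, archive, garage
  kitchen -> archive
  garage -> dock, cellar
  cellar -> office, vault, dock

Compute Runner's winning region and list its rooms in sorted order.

archive, dock, foyer, kitchen, lab, lobby

A0 = {dock}
A1: add {lobby} — lobby (Runner) has lobby→dock.
A2: add {lab} — lab (Runner) has lab→lobby.
A3: add {archive} — archive (Runner) has archive→lab.
A4: add {foyer, kitchen} — kitchen (Runner) has kitchen→archive; foyer (Runner) has foyer→archive.
A5 = A4; e.g. office (Keeper) can still go to garage. Fixed point.
Runner's winning region = {archive, dock, foyer, kitchen, lab, lobby}.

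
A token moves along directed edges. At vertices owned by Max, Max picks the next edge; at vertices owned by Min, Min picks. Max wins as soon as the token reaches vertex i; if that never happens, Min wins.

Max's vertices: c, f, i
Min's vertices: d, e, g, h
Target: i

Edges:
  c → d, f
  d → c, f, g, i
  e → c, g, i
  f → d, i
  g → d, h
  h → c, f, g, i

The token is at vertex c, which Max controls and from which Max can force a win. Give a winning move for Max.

A0 = {i}
A1: add {f} — f (Max) has f→i.
A2: add {c} — c (Max) has c→f.
A3 = A2; e.g. d (Min) can still go to g. Fixed point.
From c, successor f is in the attractor (rank 1); the other successor d is not.

f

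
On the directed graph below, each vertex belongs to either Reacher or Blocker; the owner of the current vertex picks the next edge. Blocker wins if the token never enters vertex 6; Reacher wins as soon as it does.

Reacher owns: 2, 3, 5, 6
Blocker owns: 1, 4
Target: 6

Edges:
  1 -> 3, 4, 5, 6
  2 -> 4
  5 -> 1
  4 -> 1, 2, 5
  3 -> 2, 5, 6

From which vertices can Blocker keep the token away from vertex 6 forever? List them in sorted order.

1, 2, 4, 5

A0 = {6}
A1: add {3} — 3 (Reacher) has 3→6.
A2 = A1; e.g. 1 (Blocker) can still go to 4. Fixed point.
Reacher's attractor = {3, 6}; Blocker avoids the target exactly from the complement.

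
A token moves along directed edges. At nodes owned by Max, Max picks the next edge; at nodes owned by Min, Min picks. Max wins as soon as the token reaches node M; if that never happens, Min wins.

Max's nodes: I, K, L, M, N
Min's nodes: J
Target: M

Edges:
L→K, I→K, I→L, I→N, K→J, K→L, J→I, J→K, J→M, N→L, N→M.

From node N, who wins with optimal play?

Max

A0 = {M}
A1: add {N} — N (Max) has N→M.
N ∈ A1, so Max can force the target.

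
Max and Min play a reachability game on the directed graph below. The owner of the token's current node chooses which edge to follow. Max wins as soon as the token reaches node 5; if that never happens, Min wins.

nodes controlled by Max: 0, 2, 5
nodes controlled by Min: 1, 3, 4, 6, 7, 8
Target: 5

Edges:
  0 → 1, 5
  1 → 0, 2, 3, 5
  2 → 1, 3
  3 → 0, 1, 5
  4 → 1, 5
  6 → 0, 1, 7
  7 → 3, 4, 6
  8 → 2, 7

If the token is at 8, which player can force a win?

A0 = {5}
A1: add {0} — 0 (Max) has 0→5.
A2 = A1; e.g. 1 (Min) can still go to 2. Fixed point.
8 never enters the attractor, so Min can avoid the target forever.

Min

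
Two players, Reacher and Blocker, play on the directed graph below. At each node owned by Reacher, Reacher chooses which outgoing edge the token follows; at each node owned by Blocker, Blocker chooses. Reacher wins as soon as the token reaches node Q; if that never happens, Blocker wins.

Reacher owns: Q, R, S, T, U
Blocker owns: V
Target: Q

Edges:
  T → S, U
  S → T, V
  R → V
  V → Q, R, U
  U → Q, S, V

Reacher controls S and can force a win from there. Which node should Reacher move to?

T

A0 = {Q}
A1: add {U} — U (Reacher) has U→Q.
A2: add {T} — T (Reacher) has T→U.
A3: add {S} — S (Reacher) has S→T.
A4 = A3; e.g. R (Reacher) has no edge into A3. Fixed point.
From S, successor T is in the attractor (rank 2); the other successor V is not.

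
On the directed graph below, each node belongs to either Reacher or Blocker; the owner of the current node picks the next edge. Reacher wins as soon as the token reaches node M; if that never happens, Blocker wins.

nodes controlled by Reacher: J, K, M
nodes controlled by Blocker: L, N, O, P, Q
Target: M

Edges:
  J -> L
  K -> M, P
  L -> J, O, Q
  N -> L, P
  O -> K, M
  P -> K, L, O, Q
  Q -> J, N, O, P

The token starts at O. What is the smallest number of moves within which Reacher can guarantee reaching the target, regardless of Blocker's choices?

2

A0 = {M}
A1: add {K} — K (Reacher) has K→M.
A2: add {O} — O (Blocker): all of {K, M} already in.
A3 = A2; e.g. J (Reacher) has no edge into A2. Fixed point.
O enters the attractor at level 2, so Reacher can force the target in 2 moves from there.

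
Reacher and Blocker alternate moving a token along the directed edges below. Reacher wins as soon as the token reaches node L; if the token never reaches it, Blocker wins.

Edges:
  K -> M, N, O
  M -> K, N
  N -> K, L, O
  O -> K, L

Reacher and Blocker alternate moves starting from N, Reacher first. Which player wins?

Reacher

Track states (vertex, player-to-move).
A0 = {(L,Reacher), (L,Blocker)}
A1: add {(N,Reacher), (O,Reacher)}.
(N,Reacher) ∈ A1 ⇒ Reacher forces the target.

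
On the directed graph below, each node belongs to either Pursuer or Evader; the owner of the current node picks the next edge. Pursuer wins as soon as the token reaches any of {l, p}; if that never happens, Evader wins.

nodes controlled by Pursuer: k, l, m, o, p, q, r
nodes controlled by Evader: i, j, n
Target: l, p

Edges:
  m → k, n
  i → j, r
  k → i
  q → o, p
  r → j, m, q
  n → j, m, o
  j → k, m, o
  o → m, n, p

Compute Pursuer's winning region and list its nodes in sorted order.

l, o, p, q, r

A0 = {l, p}
A1: add {o, q} — o (Pursuer) has o→p; q (Pursuer) has q→p.
A2: add {r} — r (Pursuer) has r→q.
A3 = A2; e.g. i (Evader) can still go to j. Fixed point.
Pursuer's winning region = {l, o, p, q, r}.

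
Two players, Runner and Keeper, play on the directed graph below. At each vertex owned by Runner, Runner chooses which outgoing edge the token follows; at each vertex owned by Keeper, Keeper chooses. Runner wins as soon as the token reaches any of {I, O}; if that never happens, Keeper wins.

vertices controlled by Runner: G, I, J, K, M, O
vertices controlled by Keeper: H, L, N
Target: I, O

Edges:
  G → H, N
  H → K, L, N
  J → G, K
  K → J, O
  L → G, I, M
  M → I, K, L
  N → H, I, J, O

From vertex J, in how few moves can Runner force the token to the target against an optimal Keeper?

2

A0 = {I, O}
A1: add {K, M} — K (Runner) has K→O; M (Runner) has M→I.
A2: add {J} — J (Runner) has J→K.
A3 = A2; e.g. G (Runner) has no edge into A2. Fixed point.
J enters the attractor at level 2, so Runner can force the target in 2 moves from there.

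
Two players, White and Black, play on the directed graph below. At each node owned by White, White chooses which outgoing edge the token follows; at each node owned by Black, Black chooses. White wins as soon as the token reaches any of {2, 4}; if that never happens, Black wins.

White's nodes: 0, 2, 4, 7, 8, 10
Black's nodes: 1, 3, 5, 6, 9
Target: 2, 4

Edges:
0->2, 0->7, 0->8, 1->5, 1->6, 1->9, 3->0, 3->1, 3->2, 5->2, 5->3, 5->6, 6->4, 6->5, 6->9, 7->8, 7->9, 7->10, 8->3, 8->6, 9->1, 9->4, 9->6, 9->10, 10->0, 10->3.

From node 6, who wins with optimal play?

A0 = {2, 4}
A1: add {0} — 0 (White) has 0→2.
A2: add {10} — 10 (White) has 10→0.
A3: add {7} — 7 (White) has 7→10.
A4 = A3; e.g. 1 (Black) can still go to 5. Fixed point.
6 never enters the attractor, so Black can avoid the target forever.

Black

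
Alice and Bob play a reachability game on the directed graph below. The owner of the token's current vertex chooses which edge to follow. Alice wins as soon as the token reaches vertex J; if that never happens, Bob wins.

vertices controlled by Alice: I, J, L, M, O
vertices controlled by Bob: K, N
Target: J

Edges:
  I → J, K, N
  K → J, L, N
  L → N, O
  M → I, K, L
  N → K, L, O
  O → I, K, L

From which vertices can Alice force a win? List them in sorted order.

A0 = {J}
A1: add {I} — I (Alice) has I→J.
A2: add {M, O} — M (Alice) has M→I; O (Alice) has O→I.
A3: add {L} — L (Alice) has L→O.
A4 = A3; e.g. K (Bob) can still go to N. Fixed point.
Alice's winning region = {I, J, L, M, O}.

I, J, L, M, O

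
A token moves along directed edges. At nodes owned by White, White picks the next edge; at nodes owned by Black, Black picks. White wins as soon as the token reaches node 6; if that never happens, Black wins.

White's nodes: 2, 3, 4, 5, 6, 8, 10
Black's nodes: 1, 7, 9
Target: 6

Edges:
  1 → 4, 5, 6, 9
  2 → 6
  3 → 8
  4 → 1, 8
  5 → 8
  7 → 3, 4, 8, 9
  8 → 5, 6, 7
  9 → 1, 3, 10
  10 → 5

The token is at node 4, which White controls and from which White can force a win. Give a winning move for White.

A0 = {6}
A1: add {2, 8} — 2 (White) has 2→6; 8 (White) has 8→6.
A2: add {3, 4, 5} — 3 (White) has 3→8; 4 (White) has 4→8; 5 (White) has 5→8.
A3: add {10} — 10 (White) has 10→5.
A4 = A3; e.g. 1 (Black) can still go to 9. Fixed point.
From 4, successor 8 is in the attractor (rank 1); the other successor 1 is not.

8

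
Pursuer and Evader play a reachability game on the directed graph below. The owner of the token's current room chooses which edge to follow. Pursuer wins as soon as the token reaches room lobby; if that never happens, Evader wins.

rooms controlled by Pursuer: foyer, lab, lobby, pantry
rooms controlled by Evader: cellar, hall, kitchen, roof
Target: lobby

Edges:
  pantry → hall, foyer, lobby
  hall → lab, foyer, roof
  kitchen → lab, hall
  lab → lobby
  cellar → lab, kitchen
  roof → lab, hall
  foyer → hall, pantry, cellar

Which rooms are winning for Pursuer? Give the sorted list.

A0 = {lobby}
A1: add {lab, pantry} — lab (Pursuer) has lab→lobby; pantry (Pursuer) has pantry→lobby.
A2: add {foyer} — foyer (Pursuer) has foyer→pantry.
A3 = A2; e.g. hall (Evader) can still go to roof. Fixed point.
Pursuer's winning region = {foyer, lab, lobby, pantry}.

foyer, lab, lobby, pantry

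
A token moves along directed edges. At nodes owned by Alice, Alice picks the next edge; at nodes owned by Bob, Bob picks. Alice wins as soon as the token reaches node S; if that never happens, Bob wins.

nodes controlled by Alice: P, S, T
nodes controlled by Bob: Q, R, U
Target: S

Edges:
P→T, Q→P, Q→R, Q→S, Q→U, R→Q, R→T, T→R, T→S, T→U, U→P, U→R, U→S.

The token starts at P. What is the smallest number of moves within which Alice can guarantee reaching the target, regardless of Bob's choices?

A0 = {S}
A1: add {T} — T (Alice) has T→S.
A2: add {P} — P (Alice) has P→T.
A3 = A2; e.g. Q (Bob) can still go to R. Fixed point.
P enters the attractor at level 2, so Alice can force the target in 2 moves from there.

2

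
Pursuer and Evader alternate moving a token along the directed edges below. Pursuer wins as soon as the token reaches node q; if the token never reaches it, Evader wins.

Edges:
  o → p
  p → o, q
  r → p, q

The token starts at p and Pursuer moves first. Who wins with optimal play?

Pursuer

Track states (vertex, player-to-move).
A0 = {(q,Pursuer), (q,Evader)}
A1: add {(p,Pursuer), (r,Pursuer)}.
(p,Pursuer) ∈ A1 ⇒ Pursuer forces the target.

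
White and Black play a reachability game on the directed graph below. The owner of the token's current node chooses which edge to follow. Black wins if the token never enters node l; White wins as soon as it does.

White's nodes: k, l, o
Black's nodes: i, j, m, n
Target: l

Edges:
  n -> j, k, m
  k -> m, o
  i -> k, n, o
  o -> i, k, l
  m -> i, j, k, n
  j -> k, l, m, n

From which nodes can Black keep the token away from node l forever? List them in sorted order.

A0 = {l}
A1: add {o} — o (White) has o→l.
A2: add {k} — k (White) has k→o.
A3 = A2; e.g. i (Black) can still go to n. Fixed point.
White's attractor = {k, l, o}; Black avoids the target exactly from the complement.

i, j, m, n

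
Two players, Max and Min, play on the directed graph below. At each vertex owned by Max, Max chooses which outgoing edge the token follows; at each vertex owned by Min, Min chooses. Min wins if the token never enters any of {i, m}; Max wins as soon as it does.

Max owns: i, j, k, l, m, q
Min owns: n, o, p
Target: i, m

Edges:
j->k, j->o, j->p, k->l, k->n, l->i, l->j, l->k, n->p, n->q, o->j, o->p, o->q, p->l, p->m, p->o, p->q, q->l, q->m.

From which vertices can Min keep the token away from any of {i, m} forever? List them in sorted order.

A0 = {i, m}
A1: add {l, q} — l (Max) has l→i; q (Max) has q→m.
A2: add {k} — k (Max) has k→l.
A3: add {j} — j (Max) has j→k.
A4 = A3; e.g. n (Min) can still go to p. Fixed point.
Max's attractor = {i, j, k, l, m, q}; Min avoids the target exactly from the complement.

n, o, p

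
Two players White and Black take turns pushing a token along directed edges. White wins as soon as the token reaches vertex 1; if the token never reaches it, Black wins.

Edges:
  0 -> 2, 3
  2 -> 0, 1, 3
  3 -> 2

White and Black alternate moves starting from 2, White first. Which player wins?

White

Track states (vertex, player-to-move).
A0 = {(1,White), (1,Black)}
A1: add {(2,White)}.
(2,White) ∈ A1 ⇒ White forces the target.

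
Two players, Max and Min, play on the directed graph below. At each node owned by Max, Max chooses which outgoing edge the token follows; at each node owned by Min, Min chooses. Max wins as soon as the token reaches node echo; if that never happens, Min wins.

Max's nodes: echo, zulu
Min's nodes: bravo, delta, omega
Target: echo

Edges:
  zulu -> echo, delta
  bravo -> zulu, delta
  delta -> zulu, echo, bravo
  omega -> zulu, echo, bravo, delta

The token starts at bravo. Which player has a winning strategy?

Min

A0 = {echo}
A1: add {zulu} — zulu (Max) has zulu→echo.
A2 = A1; e.g. bravo (Min) can still go to delta. Fixed point.
bravo never enters the attractor, so Min can avoid the target forever.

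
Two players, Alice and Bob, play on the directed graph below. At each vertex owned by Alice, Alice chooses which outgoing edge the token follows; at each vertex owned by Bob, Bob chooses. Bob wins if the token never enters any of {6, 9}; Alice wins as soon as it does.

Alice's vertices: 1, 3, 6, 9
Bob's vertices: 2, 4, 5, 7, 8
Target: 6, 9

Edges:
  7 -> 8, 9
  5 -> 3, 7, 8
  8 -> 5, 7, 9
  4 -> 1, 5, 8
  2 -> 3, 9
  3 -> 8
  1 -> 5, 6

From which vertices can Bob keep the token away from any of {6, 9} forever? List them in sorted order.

2, 3, 4, 5, 7, 8

A0 = {6, 9}
A1: add {1} — 1 (Alice) has 1→6.
A2 = A1; e.g. 2 (Bob) can still go to 3. Fixed point.
Alice's attractor = {1, 6, 9}; Bob avoids the target exactly from the complement.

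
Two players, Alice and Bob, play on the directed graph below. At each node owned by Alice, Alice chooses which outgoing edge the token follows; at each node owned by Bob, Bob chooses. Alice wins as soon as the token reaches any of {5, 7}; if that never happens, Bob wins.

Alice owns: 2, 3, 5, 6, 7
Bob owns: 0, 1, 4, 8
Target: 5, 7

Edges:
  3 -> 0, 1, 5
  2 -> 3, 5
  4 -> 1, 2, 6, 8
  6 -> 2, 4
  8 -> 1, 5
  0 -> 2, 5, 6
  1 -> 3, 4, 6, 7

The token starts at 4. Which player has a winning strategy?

Bob

A0 = {5, 7}
A1: add {2, 3} — 2 (Alice) has 2→5; 3 (Alice) has 3→5.
A2: add {6} — 6 (Alice) has 6→2.
A3: add {0} — 0 (Bob): all of {2, 5, 6} already in.
A4 = A3; e.g. 1 (Bob) can still go to 4. Fixed point.
4 never enters the attractor, so Bob can avoid the target forever.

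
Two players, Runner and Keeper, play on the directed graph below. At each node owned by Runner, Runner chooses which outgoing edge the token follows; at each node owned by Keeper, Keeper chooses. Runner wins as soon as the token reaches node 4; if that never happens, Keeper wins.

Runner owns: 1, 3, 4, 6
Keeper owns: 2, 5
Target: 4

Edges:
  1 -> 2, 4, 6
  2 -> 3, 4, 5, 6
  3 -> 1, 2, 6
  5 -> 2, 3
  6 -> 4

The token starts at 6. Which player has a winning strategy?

Runner

A0 = {4}
A1: add {1, 6} — 1 (Runner) has 1→4; 6 (Runner) has 6→4.
6 ∈ A1, so Runner can force the target.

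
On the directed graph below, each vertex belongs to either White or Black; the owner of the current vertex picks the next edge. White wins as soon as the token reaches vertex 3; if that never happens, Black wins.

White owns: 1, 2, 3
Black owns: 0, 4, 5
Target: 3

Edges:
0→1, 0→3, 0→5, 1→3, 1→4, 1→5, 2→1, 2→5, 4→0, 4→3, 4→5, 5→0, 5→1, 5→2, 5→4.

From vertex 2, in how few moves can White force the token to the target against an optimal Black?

2

A0 = {3}
A1: add {1} — 1 (White) has 1→3.
A2: add {2} — 2 (White) has 2→1.
A3 = A2; e.g. 0 (Black) can still go to 5. Fixed point.
2 enters the attractor at level 2, so White can force the target in 2 moves from there.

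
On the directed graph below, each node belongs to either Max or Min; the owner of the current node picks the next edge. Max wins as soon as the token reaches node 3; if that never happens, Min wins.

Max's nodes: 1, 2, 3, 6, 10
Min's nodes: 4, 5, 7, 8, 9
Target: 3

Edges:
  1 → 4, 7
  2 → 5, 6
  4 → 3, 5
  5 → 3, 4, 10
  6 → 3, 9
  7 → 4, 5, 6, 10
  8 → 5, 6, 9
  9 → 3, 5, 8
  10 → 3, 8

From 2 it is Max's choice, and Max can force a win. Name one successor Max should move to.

A0 = {3}
A1: add {6, 10} — 6 (Max) has 6→3; 10 (Max) has 10→3.
A2: add {2} — 2 (Max) has 2→6.
A3 = A2; e.g. 1 (Max) has no edge into A2. Fixed point.
From 2, successor 6 is in the attractor (rank 1); the other successor 5 is not.

6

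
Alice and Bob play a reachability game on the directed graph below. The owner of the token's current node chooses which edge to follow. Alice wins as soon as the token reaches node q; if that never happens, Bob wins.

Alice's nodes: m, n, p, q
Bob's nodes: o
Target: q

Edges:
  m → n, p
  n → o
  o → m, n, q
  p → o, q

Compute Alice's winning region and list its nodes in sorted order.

m, p, q

A0 = {q}
A1: add {p} — p (Alice) has p→q.
A2: add {m} — m (Alice) has m→p.
A3 = A2; e.g. n (Alice) has no edge into A2. Fixed point.
Alice's winning region = {m, p, q}.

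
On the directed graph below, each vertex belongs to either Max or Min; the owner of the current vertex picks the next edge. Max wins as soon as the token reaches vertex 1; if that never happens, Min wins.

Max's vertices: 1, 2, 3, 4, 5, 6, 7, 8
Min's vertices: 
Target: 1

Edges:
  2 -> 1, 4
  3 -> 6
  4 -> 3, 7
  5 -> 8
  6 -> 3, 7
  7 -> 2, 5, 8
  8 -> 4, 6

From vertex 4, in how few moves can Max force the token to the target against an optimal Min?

A0 = {1}
A1: add {2} — 2 (Max) has 2→1.
A2: add {7} — 7 (Max) has 7→2.
A3: add {4, 6} — 4 (Max) has 4→7; 6 (Max) has 6→7.
4 enters the attractor at level 3, so Max can force the target in 3 moves from there.

3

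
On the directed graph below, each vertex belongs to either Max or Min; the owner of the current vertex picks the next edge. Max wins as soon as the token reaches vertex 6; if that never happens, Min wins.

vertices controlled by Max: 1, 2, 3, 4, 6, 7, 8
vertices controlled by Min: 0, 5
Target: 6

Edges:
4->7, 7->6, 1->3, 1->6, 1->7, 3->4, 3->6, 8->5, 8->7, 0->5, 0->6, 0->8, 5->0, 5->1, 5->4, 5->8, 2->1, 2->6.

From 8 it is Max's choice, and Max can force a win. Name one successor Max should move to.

A0 = {6}
A1: add {1, 2, 3, 7} — 1 (Max) has 1→6; 2 (Max) has 2→6; 3 (Max) has 3→6; 7 (Max) has 7→6.
A2: add {4, 8} — 4 (Max) has 4→7; 8 (Max) has 8→7.
A3 = A2; e.g. 0 (Min) can still go to 5. Fixed point.
From 8, successor 7 is in the attractor (rank 1); the other successor 5 is not.

7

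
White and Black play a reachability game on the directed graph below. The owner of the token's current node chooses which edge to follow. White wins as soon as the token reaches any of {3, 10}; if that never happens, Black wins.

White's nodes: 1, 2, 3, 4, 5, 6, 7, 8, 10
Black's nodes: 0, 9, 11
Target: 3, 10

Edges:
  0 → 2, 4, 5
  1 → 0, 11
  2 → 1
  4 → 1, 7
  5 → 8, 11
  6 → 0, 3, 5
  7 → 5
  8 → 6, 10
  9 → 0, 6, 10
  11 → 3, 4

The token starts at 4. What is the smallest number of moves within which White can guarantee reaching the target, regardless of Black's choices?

4

A0 = {3, 10}
A1: add {6, 8} — 6 (White) has 6→3; 8 (White) has 8→10.
A2: add {5} — 5 (White) has 5→8.
A3: add {7} — 7 (White) has 7→5.
A4: add {4} — 4 (White) has 4→7.
4 enters the attractor at level 4, so White can force the target in 4 moves from there.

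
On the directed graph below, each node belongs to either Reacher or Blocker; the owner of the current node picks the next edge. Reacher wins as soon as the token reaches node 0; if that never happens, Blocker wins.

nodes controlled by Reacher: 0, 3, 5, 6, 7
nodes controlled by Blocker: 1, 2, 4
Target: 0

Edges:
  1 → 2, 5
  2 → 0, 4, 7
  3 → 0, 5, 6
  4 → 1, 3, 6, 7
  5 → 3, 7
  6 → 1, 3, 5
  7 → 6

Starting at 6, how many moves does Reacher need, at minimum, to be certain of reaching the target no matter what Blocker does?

2

A0 = {0}
A1: add {3} — 3 (Reacher) has 3→0.
A2: add {5, 6} — 5 (Reacher) has 5→3; 6 (Reacher) has 6→3.
6 enters the attractor at level 2, so Reacher can force the target in 2 moves from there.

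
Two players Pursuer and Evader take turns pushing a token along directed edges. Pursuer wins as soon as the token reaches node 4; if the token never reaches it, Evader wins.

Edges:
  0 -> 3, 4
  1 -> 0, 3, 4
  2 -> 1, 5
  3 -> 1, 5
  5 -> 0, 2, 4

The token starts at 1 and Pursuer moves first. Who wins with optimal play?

Track states (vertex, player-to-move).
A0 = {(4,Pursuer), (4,Evader)}
A1: add {(0,Pursuer), (1,Pursuer), (5,Pursuer)}.
(1,Pursuer) ∈ A1 ⇒ Pursuer forces the target.

Pursuer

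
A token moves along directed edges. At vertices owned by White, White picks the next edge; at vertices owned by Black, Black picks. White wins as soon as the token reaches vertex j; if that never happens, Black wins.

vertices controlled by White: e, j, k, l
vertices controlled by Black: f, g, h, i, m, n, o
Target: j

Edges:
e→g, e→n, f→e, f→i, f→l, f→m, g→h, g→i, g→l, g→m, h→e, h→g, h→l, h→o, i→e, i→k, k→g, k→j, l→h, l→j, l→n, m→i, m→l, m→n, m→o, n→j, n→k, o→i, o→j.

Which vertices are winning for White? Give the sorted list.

e, f, i, j, k, l, m, n, o

A0 = {j}
A1: add {k, l} — k (White) has k→j; l (White) has l→j.
A2: add {n} — n (Black): all of {j, k} already in.
A3: add {e} — e (White) has e→n.
A4: add {i} — i (Black): all of {e, k} already in.
A5: add {o} — o (Black): all of {i, j} already in.
A6: add {m} — m (Black): all of {i, l, n, o} already in.
A7: add {f} — f (Black): all of {e, i, l, m} already in.
A8 = A7; e.g. g (Black) can still go to h. Fixed point.
White's winning region = {e, f, i, j, k, l, m, n, o}.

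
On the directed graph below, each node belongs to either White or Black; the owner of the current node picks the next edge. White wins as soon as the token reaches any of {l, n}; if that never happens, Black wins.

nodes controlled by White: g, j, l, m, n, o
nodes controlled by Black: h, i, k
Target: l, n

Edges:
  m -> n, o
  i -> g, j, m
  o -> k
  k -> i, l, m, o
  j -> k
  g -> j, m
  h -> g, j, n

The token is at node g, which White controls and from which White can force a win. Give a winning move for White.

m

A0 = {l, n}
A1: add {m} — m (White) has m→n.
A2: add {g} — g (White) has g→m.
A3 = A2; e.g. h (Black) can still go to j. Fixed point.
From g, successor m is in the attractor (rank 1); the other successor j is not.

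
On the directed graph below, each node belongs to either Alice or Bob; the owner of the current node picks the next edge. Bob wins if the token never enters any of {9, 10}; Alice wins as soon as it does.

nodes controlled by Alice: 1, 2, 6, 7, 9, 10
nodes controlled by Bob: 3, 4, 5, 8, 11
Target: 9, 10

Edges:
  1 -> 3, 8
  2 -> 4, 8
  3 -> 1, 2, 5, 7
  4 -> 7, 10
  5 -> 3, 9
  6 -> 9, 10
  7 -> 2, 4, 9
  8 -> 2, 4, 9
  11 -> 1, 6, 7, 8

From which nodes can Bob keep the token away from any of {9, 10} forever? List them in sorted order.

3, 5

A0 = {9, 10}
A1: add {6, 7} — 6 (Alice) has 6→9; 7 (Alice) has 7→9.
A2: add {4} — 4 (Bob): all of {7, 10} already in.
A3: add {2} — 2 (Alice) has 2→4.
A4: add {8} — 8 (Bob): all of {2, 4, 9} already in.
A5: add {1} — 1 (Alice) has 1→8.
A6: add {11} — 11 (Bob): all of {1, 6, 7, 8} already in.
A7 = A6; e.g. 3 (Bob) can still go to 5. Fixed point.
Alice's attractor = {1, 2, 4, 6, 7, 8, 9, 10, 11}; Bob avoids the target exactly from the complement.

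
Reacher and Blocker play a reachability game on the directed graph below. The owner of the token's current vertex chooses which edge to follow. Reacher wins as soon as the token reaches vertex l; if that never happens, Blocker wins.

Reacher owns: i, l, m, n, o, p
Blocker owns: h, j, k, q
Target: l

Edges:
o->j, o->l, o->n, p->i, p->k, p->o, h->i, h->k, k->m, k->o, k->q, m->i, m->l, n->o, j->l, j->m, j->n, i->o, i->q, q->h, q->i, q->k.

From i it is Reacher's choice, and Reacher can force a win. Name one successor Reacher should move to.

A0 = {l}
A1: add {m, o} — m (Reacher) has m→l; o (Reacher) has o→l.
A2: add {i, n, p} — i (Reacher) has i→o; n (Reacher) has n→o; p (Reacher) has p→o.
A3: add {j} — j (Blocker): all of {l, m, n} already in.
A4 = A3; e.g. h (Blocker) can still go to k. Fixed point.
From i, successor o is in the attractor (rank 1); the other successor q is not.

o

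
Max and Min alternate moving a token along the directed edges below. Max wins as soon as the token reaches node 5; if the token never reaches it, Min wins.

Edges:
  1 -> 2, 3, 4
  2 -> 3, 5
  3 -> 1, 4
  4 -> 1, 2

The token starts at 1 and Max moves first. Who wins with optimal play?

Track states (vertex, player-to-move).
A0 = {(5,Max), (5,Min)}
A1: add {(2,Max)}.
A2 = A1; e.g. (1,Max) stays out. (1,Max) never enters ⇒ Min avoids the target.

Min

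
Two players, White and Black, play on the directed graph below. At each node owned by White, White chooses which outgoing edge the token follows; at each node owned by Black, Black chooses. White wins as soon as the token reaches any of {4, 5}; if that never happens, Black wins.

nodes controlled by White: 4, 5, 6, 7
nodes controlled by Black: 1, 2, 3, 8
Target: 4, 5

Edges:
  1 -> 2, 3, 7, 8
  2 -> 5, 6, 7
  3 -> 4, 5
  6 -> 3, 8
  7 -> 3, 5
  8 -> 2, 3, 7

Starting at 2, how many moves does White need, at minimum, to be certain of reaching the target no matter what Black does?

3

A0 = {4, 5}
A1: add {3, 7} — 3 (Black): all of {4, 5} already in; 7 (White) has 7→5.
A2: add {6} — 6 (White) has 6→3.
A3: add {2} — 2 (Black): all of {5, 6, 7} already in.
2 enters the attractor at level 3, so White can force the target in 3 moves from there.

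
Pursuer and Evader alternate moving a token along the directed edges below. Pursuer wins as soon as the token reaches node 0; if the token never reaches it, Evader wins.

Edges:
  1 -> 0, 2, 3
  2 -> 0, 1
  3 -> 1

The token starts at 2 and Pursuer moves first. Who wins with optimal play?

Pursuer

Track states (vertex, player-to-move).
A0 = {(0,Pursuer), (0,Evader)}
A1: add {(1,Pursuer), (2,Pursuer)}.
(2,Pursuer) ∈ A1 ⇒ Pursuer forces the target.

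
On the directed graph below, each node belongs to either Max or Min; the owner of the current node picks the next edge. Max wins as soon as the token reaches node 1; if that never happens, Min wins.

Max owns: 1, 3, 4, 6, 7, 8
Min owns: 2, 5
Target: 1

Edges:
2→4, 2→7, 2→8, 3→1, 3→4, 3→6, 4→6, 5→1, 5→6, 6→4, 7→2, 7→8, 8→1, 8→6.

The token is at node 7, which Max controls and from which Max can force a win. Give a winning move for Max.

8

A0 = {1}
A1: add {3, 8} — 3 (Max) has 3→1; 8 (Max) has 8→1.
A2: add {7} — 7 (Max) has 7→8.
A3 = A2; e.g. 2 (Min) can still go to 4. Fixed point.
From 7, successor 8 is in the attractor (rank 1); the other successor 2 is not.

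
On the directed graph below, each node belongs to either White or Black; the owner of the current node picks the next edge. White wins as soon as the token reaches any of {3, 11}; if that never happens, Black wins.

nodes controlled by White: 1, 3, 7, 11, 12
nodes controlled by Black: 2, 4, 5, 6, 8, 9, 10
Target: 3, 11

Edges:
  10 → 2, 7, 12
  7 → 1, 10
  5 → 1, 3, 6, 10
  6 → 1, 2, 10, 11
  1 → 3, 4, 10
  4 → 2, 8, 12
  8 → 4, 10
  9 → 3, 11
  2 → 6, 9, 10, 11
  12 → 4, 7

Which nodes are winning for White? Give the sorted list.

A0 = {3, 11}
A1: add {1, 9} — 1 (White) has 1→3; 9 (Black): all of {3, 11} already in.
A2: add {7} — 7 (White) has 7→1.
A3: add {12} — 12 (White) has 12→7.
A4 = A3; e.g. 2 (Black) can still go to 6. Fixed point.
White's winning region = {1, 3, 7, 9, 11, 12}.

1, 3, 7, 9, 11, 12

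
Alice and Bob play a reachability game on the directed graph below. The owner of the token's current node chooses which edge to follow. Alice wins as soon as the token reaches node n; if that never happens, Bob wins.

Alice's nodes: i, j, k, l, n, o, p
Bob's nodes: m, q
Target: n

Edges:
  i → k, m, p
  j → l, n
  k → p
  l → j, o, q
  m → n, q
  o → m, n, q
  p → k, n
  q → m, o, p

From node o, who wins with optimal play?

A0 = {n}
A1: add {j, o, p} — j (Alice) has j→n; o (Alice) has o→n; p (Alice) has p→n.
o ∈ A1, so Alice can force the target.

Alice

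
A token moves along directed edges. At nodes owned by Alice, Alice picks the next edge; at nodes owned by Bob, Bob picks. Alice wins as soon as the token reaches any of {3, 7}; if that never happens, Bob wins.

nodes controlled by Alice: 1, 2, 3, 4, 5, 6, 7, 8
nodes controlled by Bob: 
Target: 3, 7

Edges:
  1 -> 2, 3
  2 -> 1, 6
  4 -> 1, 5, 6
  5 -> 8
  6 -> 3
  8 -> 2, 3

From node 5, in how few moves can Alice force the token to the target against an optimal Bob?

2

A0 = {3, 7}
A1: add {1, 6, 8} — 1 (Alice) has 1→3; 6 (Alice) has 6→3; 8 (Alice) has 8→3.
A2: add {2, 4, 5} — 2 (Alice) has 2→1; 4 (Alice) has 4→1; 5 (Alice) has 5→8.
A2 = all vertices. Fixed point.
5 enters the attractor at level 2, so Alice can force the target in 2 moves from there.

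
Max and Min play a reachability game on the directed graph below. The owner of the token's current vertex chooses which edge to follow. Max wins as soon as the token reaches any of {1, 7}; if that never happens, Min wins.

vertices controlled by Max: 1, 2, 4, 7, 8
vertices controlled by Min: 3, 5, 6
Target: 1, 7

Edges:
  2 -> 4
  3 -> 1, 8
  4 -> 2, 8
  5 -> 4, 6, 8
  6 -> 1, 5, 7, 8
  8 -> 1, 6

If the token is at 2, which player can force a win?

Max

A0 = {1, 7}
A1: add {8} — 8 (Max) has 8→1.
A2: add {3, 4} — 3 (Min): all of {1, 8} already in; 4 (Max) has 4→8.
A3: add {2} — 2 (Max) has 2→4.
A4 = A3; e.g. 5 (Min) can still go to 6. Fixed point.
2 ∈ A3, so Max can force the target.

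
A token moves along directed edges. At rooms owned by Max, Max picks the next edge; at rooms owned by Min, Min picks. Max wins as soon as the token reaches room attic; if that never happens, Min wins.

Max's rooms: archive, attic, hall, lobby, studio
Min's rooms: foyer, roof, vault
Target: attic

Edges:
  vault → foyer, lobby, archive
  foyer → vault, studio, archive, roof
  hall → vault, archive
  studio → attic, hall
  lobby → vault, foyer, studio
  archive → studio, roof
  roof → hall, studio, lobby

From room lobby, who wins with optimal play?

Max

A0 = {attic}
A1: add {studio} — studio (Max) has studio→attic.
A2: add {archive, lobby} — lobby (Max) has lobby→studio; archive (Max) has archive→studio.
lobby ∈ A2, so Max can force the target.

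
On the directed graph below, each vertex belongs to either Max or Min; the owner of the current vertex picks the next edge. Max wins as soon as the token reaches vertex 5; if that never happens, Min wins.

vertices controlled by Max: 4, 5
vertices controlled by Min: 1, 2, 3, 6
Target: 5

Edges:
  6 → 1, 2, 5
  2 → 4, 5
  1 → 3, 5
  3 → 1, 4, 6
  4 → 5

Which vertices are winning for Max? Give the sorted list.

A0 = {5}
A1: add {4} — 4 (Max) has 4→5.
A2: add {2} — 2 (Min): all of {4, 5} already in.
A3 = A2; e.g. 1 (Min) can still go to 3. Fixed point.
Max's winning region = {2, 4, 5}.

2, 4, 5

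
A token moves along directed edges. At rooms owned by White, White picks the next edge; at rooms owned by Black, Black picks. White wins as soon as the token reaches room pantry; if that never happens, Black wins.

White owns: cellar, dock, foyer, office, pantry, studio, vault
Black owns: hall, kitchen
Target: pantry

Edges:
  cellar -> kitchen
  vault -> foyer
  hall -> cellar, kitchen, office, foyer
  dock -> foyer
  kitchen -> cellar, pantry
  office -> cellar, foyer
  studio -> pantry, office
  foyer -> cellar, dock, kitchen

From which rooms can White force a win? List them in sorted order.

A0 = {pantry}
A1: add {studio} — studio (White) has studio→pantry.
A2 = A1; e.g. cellar (White) has no edge into A1. Fixed point.
White's winning region = {pantry, studio}.

pantry, studio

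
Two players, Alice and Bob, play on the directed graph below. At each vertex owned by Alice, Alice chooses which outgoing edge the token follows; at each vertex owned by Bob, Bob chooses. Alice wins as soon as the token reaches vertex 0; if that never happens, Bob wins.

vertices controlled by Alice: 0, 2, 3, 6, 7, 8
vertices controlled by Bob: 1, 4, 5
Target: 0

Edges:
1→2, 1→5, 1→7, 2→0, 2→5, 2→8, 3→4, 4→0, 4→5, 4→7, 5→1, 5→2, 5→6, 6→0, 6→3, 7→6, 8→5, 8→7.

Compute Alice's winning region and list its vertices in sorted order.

A0 = {0}
A1: add {2, 6} — 2 (Alice) has 2→0; 6 (Alice) has 6→0.
A2: add {7} — 7 (Alice) has 7→6.
A3: add {8} — 8 (Alice) has 8→7.
A4 = A3; e.g. 1 (Bob) can still go to 5. Fixed point.
Alice's winning region = {0, 2, 6, 7, 8}.

0, 2, 6, 7, 8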